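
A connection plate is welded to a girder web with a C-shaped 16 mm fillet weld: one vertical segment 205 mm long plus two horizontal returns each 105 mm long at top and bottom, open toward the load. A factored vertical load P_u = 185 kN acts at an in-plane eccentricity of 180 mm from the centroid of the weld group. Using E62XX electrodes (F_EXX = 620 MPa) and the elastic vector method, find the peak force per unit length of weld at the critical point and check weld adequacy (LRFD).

Total weld length L_w = 415 mm. Treat welds as unit-width lines.
Centroid: x̄ = 2×105×52.5 / 415 = 26.57 mm from the vertical weld.
Polar moment about centroid: J = I_x + I_y = [205³/12 + 2×105×102.5²] + [205×26.57² + 2(105³/12 + 105×25.93²)] = 3403000 mm³.
Direct shear f_v = P/L_w = 185×10³ / 415 = 445.8 N/mm (vertical).
Torsion M = P·e = 185×10³ × 180 = 33300000 N·mm.
Critical point at (x, y) = (78.43, 102.5) from centroid. f_tx = M·y/J = 1003 N/mm; f_ty = M·x/J = 767.5 N/mm.
Resultant f_max = √[f_tx² + (f_v + f_ty)²] = √[1003² + (445.8 + 767.5)²] = 1574 N/mm.
Capacity per unit length: φr_n = 0.75 × 0.6 × 620 × (0.707 × 16) = 3156 N/mm.
1574 ≤ 3156 → adequate.

f_max ≈ 1570 N/mm; adequate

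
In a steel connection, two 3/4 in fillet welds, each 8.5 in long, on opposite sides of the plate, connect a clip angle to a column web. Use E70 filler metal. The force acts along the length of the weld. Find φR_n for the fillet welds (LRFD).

φR_n ≈ 284 kips

E70XX → F_EXX = 70 ksi.
Effective throat t_e = 0.707 × 0.75 = 0.5302 in.
Total length L = 17 in; A_we = 0.5302 × 17 = 9.014 in².
F_nw = 0.6 F_EXX = 0.6 × 70 = 42 ksi.
φR_n = 0.75 × 42 × 9.014 = 283.9 kips.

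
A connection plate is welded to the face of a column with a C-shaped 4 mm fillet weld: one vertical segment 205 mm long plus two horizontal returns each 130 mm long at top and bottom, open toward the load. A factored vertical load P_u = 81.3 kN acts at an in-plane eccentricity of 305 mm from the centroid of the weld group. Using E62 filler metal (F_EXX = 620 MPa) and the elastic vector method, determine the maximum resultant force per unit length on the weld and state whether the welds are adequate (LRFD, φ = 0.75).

f_max ≈ 928 N/mm; NOT adequate

Total weld length L_w = 465 mm. Treat welds as unit-width lines.
Centroid: x̄ = 2×130×65 / 465 = 36.34 mm from the vertical weld.
Polar moment about centroid: J = I_x + I_y = [205³/12 + 2×130×102.5²] + [205×36.34² + 2(130³/12 + 130×28.66²)] = 4300000 mm³.
Direct shear f_v = P/L_w = 81.3×10³ / 465 = 174.8 N/mm (vertical).
Torsion M = P·e = 81.3×10³ × 305 = 24796000 N·mm.
Critical point at (x, y) = (93.66, 102.5) from centroid. f_tx = M·y/J = 591.1 N/mm; f_ty = M·x/J = 540.1 N/mm.
Resultant f_max = √[f_tx² + (f_v + f_ty)²] = √[591.1² + (174.8 + 540.1)²] = 927.6 N/mm.
Capacity per unit length: φr_n = 0.75 × 0.6 × 620 × (0.707 × 4) = 789 N/mm.
927.6 > 789 → NOT adequate.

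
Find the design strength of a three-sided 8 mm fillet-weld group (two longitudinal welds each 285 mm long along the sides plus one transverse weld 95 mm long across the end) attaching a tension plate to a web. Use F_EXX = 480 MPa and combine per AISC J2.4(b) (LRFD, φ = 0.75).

φR_n ≈ 812 kN

t_e = 0.707 × 8 = 5.656 mm.
R_nwl = 0.6 × 480 × 5.656 × 570 × 10⁻³ = 928.5 kN (longitudinal, 2 welds).
R_nwt = 0.6 × 480 × 5.656 × 95 × 10⁻³ = 154.7 kN (transverse, base value).
(i) R_nwl + R_nwt = 1083 kN; (ii) 0.85 R_nwl + 1.5 R_nwt = 1021 kN.
R_n = max = 1083 kN [governs: (i)]; φR_n = 812.4 kN.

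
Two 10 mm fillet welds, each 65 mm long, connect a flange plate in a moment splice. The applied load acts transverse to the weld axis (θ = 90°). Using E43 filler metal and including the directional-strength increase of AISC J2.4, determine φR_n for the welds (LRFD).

E43XX → F_EXX = 430 MPa.
t_e = 0.707 × 10 = 7.07 mm; A_we = 7.07 × 130 = 919.1 mm².
Directional factor: 1.0 + 0.5 sin^1.5(90°) = 1.5.
F_nw = 0.6 × 430 × 1.5 = 387 MPa.
φR_n = 0.75 × 387 × 919.1 × 10⁻³ = 266.8 kN.

φR_n ≈ 267 kN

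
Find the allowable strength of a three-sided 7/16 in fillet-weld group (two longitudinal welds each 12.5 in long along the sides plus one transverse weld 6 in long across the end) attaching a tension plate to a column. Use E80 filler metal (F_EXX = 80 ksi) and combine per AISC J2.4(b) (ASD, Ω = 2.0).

t_e = 0.707 × 0.4375 = 0.3093 in.
R_nwl = 0.6 × 80 × 0.3093 × 25 = 371.2 kip (longitudinal, 2 welds).
R_nwt = 0.6 × 80 × 0.3093 × 6 = 89.08 kip (transverse, base value).
(i) R_nwl + R_nwt = 460.3 kip; (ii) 0.85 R_nwl + 1.5 R_nwt = 449.1 kip.
R_n = max = 460.3 kip [governs: (i)]; R_n/Ω = 230.1 kip.

R_n/Ω ≈ 230 kip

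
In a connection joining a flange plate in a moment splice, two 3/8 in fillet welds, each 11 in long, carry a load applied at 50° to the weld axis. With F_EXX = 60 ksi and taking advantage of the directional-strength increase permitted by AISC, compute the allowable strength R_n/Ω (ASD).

t_e = 0.707 × 0.375 = 0.2651 in; A_we = 0.2651 × 22 = 5.833 in².
Directional factor: 1.0 + 0.5 sin^1.5(50°) = 1.335.
F_nw = 0.6 × 60 × 1.335 = 48.07 ksi.
R_n/Ω = (48.07 × 5.833) / 2.0 = 140.2 kip.

R_n/Ω ≈ 140 kip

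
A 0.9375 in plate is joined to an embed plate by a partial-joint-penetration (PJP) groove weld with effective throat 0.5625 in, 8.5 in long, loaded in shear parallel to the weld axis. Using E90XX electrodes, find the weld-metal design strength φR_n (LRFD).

E90XX → F_EXX = 90 ksi.
Effective throat (given) t_e = 0.5625 in.
A_we = 0.5625 × 8.5 = 4.781 in².
F_nw = 0.6 F_EXX = 54 ksi.
φR_n = 0.75 × 54 × 4.781 = 193.6 kip.

φR_n ≈ 194 kip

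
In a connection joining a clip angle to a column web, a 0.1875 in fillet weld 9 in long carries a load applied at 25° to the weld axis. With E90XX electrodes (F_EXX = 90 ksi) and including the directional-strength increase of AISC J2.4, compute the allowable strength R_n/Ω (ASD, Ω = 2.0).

t_e = 0.707 × 0.1875 = 0.1326 in; A_we = 0.1326 × 9 = 1.193 in².
Directional factor: 1.0 + 0.5 sin^1.5(25°) = 1.137.
F_nw = 0.6 × 90 × 1.137 = 61.42 ksi.
R_n/Ω = (61.42 × 1.193) / 2.0 = 36.64 kip.

R_n/Ω ≈ 36.6 kip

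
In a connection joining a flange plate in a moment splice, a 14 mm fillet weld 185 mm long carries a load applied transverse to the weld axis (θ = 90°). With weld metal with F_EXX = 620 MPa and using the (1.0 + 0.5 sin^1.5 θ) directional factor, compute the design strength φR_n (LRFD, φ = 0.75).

φR_n ≈ 766 kN

t_e = 0.707 × 14 = 9.898 mm; A_we = 9.898 × 185 = 1831 mm².
Directional factor: 1.0 + 0.5 sin^1.5(90°) = 1.5.
F_nw = 0.6 × 620 × 1.5 = 558 MPa.
φR_n = 0.75 × 558 × 1831 × 10⁻³ = 766.3 kN.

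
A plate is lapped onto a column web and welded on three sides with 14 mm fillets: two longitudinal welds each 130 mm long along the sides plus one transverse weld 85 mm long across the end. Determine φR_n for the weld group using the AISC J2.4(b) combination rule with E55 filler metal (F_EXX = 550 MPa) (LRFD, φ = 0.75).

φR_n ≈ 854 kN

t_e = 0.707 × 14 = 9.898 mm.
R_nwl = 0.6 × 550 × 9.898 × 260 × 10⁻³ = 849.2 kN (longitudinal, 2 welds).
R_nwt = 0.6 × 550 × 9.898 × 85 × 10⁻³ = 277.6 kN (transverse, base value).
(i) R_nwl + R_nwt = 1127 kN; (ii) 0.85 R_nwl + 1.5 R_nwt = 1138 kN.
R_n = max = 1138 kN [governs: (ii)]; φR_n = 853.7 kN.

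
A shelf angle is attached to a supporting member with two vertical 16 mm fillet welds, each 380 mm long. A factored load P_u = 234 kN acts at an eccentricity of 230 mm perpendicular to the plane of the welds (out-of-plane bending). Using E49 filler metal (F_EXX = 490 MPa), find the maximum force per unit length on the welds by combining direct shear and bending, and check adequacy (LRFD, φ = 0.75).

L_w = 2 × 380 = 760 mm; section modulus (unit throat) S = 2 × L²/6 = 48130 mm².
Direct shear f_v = P/L_w = 234×10³/760 = 307.9 N/mm.
Moment M = P × e = 234×10³ × 230 = 53820000 N·mm; bending f_b = M/S = 1118 N/mm.
f_max = √(f_v² + f_b²) = √(307.9² + 1118²) = 1160 N/mm.
φr_n = 0.75 × 0.6 × 490 × (0.707 × 16) = 2494 N/mm → adequate.

f_max ≈ 1160 N/mm; adequate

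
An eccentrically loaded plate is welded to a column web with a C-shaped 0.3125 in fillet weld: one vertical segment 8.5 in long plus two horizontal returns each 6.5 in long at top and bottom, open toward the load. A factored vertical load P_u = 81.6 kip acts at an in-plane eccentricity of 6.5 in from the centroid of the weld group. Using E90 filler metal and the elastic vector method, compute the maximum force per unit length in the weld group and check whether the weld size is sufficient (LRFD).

f_max ≈ 11.6 kip/in; NOT adequate

E90XX → F_EXX = 90 ksi.
Total weld length L_w = 21.5 in. Treat welds as unit-width lines.
Centroid: x̄ = 2×6.5×3.25 / 21.5 = 1.965 in from the vertical weld.
Polar moment about centroid: J = I_x + I_y = [8.5³/12 + 2×6.5×4.25²] + [8.5×1.965² + 2(6.5³/12 + 6.5×1.285²)] = 386 in³.
Direct shear f_v = P/L_w = 81.6 / 21.5 = 3.795 kip/in (vertical).
Torsion M = P·e = 81.6 × 6.5 = 530.4 kip·in.
Critical point at (x, y) = (4.535, 4.25) from centroid. f_tx = M·y/J = 5.839 kip/in; f_ty = M·x/J = 6.231 kip/in.
Resultant f_max = √[f_tx² + (f_v + f_ty)²] = √[5.839² + (3.795 + 6.231)²] = 11.6 kip/in.
Capacity per unit length: φr_n = 0.75 × 0.6 × 90 × (0.707 × 0.3125) = 8.948 kip/in.
11.6 > 8.948 → NOT adequate.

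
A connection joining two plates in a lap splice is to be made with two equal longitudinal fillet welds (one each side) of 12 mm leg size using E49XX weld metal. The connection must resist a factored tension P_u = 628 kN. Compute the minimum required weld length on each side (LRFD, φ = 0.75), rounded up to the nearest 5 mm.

L = 170 mm on each side

E49XX → F_EXX = 490 MPa.
Throat t_e = 0.707 × 12 = 8.484 mm.
φr_n = 0.75 × 0.6 × 490 × 8.484 × 10⁻³ = 1.871 kN/mm.
L_req = P_u / φr_n = 628 / 1.871 = 335.7 mm total.
Per side: 335.7 / 2 = 167.8 mm.
Round up → use L = 170 mm on each side.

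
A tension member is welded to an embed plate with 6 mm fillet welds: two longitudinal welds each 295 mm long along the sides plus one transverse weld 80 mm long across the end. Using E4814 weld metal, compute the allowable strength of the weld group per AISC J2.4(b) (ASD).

R_n/Ω ≈ 409 kN

E48XX → F_EXX = 480 MPa.
t_e = 0.707 × 6 = 4.242 mm.
R_nwl = 0.6 × 480 × 4.242 × 590 × 10⁻³ = 720.8 kN (longitudinal, 2 welds).
R_nwt = 0.6 × 480 × 4.242 × 80 × 10⁻³ = 97.74 kN (transverse, base value).
(i) R_nwl + R_nwt = 818.5 kN; (ii) 0.85 R_nwl + 1.5 R_nwt = 759.3 kN.
R_n = max = 818.5 kN [governs: (i)]; R_n/Ω = 409.3 kN.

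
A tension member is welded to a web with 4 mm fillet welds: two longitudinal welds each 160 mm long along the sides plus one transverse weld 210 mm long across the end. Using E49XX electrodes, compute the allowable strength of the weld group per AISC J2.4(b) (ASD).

R_n/Ω ≈ 244 kN

E49XX → F_EXX = 490 MPa.
t_e = 0.707 × 4 = 2.828 mm.
R_nwl = 0.6 × 490 × 2.828 × 320 × 10⁻³ = 266.1 kN (longitudinal, 2 welds).
R_nwt = 0.6 × 490 × 2.828 × 210 × 10⁻³ = 174.6 kN (transverse, base value).
(i) R_nwl + R_nwt = 440.7 kN; (ii) 0.85 R_nwl + 1.5 R_nwt = 488.1 kN.
R_n = max = 488.1 kN [governs: (ii)]; R_n/Ω = 244 kN.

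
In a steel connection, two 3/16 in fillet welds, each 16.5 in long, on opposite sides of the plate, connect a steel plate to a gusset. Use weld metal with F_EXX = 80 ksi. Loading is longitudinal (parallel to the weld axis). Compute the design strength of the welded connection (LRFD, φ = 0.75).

φR_n ≈ 157 kip

Effective throat t_e = 0.707 × 0.1875 = 0.1326 in.
Total length L = 33 in; A_we = 0.1326 × 33 = 4.375 in².
F_nw = 0.6 F_EXX = 0.6 × 80 = 48 ksi.
φR_n = 0.75 × 48 × 4.375 = 157.5 kip.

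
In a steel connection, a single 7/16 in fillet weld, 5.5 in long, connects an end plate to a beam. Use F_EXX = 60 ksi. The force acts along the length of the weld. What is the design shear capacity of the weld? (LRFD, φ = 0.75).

φR_n ≈ 45.9 kips

Effective throat t_e = 0.707 × 0.4375 = 0.3093 in.
Total length L = 5.5 in; A_we = 0.3093 × 5.5 = 1.701 in².
F_nw = 0.6 F_EXX = 0.6 × 60 = 36 ksi.
φR_n = 0.75 × 36 × 1.701 = 45.93 kips.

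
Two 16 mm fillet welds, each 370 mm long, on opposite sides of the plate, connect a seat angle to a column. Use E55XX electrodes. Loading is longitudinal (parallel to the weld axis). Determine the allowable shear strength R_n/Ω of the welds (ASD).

R_n/Ω ≈ 1380 kN

E55XX → F_EXX = 550 MPa.
Effective throat t_e = 0.707 × 16 = 11.31 mm.
Total length L = 740 mm; A_we = 11.31 × 740 = 8371 mm².
F_nw = 0.6 F_EXX = 0.6 × 550 = 330 MPa.
R_n = 330 × 8371 × 10⁻³ = 2762 kN; R_n/Ω = 2762/2.0 = 1381 kN.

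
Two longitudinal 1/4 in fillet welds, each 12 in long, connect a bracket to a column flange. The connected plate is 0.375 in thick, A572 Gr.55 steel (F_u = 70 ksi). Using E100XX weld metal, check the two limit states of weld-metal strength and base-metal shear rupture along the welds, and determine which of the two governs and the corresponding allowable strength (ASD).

E100XX → F_EXX = 100 ksi.
t_e = 0.707 × 0.25 = 0.1767 in; L = 24 in.
Weld metal: R_n/Ω = (1/2.0) × 0.6 × 100 × 0.1767 × 24 = 127.3 kips.
Base metal (shear rupture): R_n/Ω = (1/2.0) × 0.6 × 70 × 0.375 × 24 = 189 kips.
Governing: weld metal.

R_n/Ω ≈ 127 kips (weld metal governs)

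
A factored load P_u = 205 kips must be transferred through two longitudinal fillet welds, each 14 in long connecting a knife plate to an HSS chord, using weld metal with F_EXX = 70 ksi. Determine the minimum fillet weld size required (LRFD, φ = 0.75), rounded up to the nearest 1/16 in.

Total weld length L = 28 in.
Required throat t_e = P_u / (φ × 0.6 F_EXX × L) = 205 / (0.75 × 0.6 × 70 × 28) = 0.2324 in.
Required leg w = t_e / 0.707 = 0.3288 in → use 3/8 in.

w = 3/8 in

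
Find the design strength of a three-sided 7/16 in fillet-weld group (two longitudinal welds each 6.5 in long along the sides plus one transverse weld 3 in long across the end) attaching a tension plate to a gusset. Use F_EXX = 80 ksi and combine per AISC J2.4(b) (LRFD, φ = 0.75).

t_e = 0.707 × 0.4375 = 0.3093 in.
R_nwl = 0.6 × 80 × 0.3093 × 13 = 193 kips (longitudinal, 2 welds).
R_nwt = 0.6 × 80 × 0.3093 × 3 = 44.54 kips (transverse, base value).
(i) R_nwl + R_nwt = 237.6 kips; (ii) 0.85 R_nwl + 1.5 R_nwt = 230.9 kips.
R_n = max = 237.6 kips [governs: (i)]; φR_n = 178.2 kips.

φR_n ≈ 178 kips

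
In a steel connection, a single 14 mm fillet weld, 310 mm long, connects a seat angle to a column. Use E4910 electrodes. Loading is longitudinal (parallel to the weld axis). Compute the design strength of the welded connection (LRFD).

φR_n ≈ 677 kN

E49XX → F_EXX = 490 MPa.
Effective throat t_e = 0.707 × 14 = 9.898 mm.
Total length L = 310 mm; A_we = 9.898 × 310 = 3068 mm².
F_nw = 0.6 F_EXX = 0.6 × 490 = 294 MPa.
φR_n = 0.75 × 294 × 3068 × 10⁻³ = 676.6 kN.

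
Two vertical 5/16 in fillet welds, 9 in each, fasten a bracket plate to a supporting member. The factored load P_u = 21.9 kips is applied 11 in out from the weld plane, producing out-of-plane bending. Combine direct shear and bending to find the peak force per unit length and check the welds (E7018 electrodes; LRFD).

E70XX → F_EXX = 70 ksi.
L_w = 2 × 9 = 18 in; section modulus (unit throat) S = 2 × L²/6 = 27 in².
Direct shear f_v = P/L_w = 21.9/18 = 1.217 kip/in.
Moment M = P × e = 21.9 × 11 = 240.9 kip·in; bending f_b = M/S = 8.922 kip/in.
f_max = √(f_v² + f_b²) = √(1.217² + 8.922²) = 9.005 kip/in.
φr_n = 0.75 × 0.6 × 70 × (0.707 × 0.3125) = 6.96 kip/in → NOT adequate.

f_max ≈ 9 kip/in; NOT adequate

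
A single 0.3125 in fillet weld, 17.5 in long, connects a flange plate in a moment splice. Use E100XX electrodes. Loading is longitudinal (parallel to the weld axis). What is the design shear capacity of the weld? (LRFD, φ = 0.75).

φR_n ≈ 174 kip

E100XX → F_EXX = 100 ksi.
Effective throat t_e = 0.707 × 0.3125 = 0.2209 in.
Total length L = 17.5 in; A_we = 0.2209 × 17.5 = 3.866 in².
F_nw = 0.6 F_EXX = 0.6 × 100 = 60 ksi.
φR_n = 0.75 × 60 × 3.866 = 174 kip.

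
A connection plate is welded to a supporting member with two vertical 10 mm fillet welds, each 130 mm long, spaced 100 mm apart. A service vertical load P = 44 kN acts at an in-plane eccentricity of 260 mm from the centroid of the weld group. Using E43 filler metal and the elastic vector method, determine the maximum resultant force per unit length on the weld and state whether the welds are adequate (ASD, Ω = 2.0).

f_max ≈ 1040 N/mm; NOT adequate

E43XX → F_EXX = 430 MPa.
Total weld length L_w = 260 mm. Treat welds as unit-width lines.
Polar moment about centroid: J = 2[d³/12 + d(b/2)²] = 2[130³/12 + 130×50²] = 1016000 mm³.
Direct shear f_v = P/L_w = 44×10³ / 260 = 169.2 N/mm (vertical).
Torsion M = P·e = 44×10³ × 260 = 11440000 N·mm.
Critical point at (x, y) = (50, 65) from centroid. f_tx = M·y/J = 731.8 N/mm; f_ty = M·x/J = 562.9 N/mm.
Resultant f_max = √[f_tx² + (f_v + f_ty)²] = √[731.8² + (169.2 + 562.9)²] = 1035 N/mm.
Capacity per unit length: r_n/Ω = (1/2.0) × 0.6 × 430 × (0.707 × 10) = 912 N/mm.
1035 > 912 → NOT adequate.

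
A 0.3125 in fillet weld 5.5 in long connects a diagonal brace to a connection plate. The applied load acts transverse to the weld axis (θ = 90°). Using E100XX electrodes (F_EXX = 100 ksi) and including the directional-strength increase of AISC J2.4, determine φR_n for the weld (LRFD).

φR_n ≈ 82 kip

t_e = 0.707 × 0.3125 = 0.2209 in; A_we = 0.2209 × 5.5 = 1.215 in².
Directional factor: 1.0 + 0.5 sin^1.5(90°) = 1.5.
F_nw = 0.6 × 100 × 1.5 = 90 ksi.
φR_n = 0.75 × 90 × 1.215 = 82.02 kip.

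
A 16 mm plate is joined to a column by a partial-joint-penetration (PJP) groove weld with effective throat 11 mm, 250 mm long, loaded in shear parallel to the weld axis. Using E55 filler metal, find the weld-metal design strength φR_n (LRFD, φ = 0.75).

E55XX → F_EXX = 550 MPa.
Effective throat (given) t_e = 11 mm.
A_we = 11 × 250 = 2750 mm².
F_nw = 0.6 F_EXX = 330 MPa.
φR_n = 0.75 × 330 × 2750 × 10⁻³ = 680.6 kN.

φR_n ≈ 681 kN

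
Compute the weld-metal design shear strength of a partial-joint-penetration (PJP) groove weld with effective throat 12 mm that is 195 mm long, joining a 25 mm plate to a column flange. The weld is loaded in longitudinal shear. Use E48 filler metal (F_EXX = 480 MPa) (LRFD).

Effective throat (given) t_e = 12 mm.
A_we = 12 × 195 = 2340 mm².
F_nw = 0.6 F_EXX = 288 MPa.
φR_n = 0.75 × 288 × 2340 × 10⁻³ = 505.4 kN.

φR_n ≈ 505 kN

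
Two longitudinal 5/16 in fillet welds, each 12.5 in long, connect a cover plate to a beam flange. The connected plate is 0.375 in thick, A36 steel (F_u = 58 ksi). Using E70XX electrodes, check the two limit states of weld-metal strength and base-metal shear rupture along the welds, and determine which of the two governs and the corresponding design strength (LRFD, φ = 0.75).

φR_n ≈ 174 kips (weld metal governs)

E70XX → F_EXX = 70 ksi.
t_e = 0.707 × 0.3125 = 0.2209 in; L = 25 in.
Weld metal: φR_n = 0.75 × 0.6 × 70 × 0.2209 × 25 = 174 kips.
Base metal (shear rupture): φR_n = 0.75 × 0.6 × 58 × 0.375 × 25 = 244.7 kips.
Governing: weld metal.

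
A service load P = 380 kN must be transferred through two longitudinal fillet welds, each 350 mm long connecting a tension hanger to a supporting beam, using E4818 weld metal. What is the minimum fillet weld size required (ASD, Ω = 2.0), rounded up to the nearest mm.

E48XX → F_EXX = 480 MPa.
Total weld length L = 700 mm.
Required throat t_e = P × Ω / (0.6 F_EXX × L) = 380 × 2.0 / (0.6 × 480 × 700 × 10⁻³) = 3.77 mm.
Required leg w = t_e / 0.707 = 5.332 mm → use 6 mm.

w = 6 mm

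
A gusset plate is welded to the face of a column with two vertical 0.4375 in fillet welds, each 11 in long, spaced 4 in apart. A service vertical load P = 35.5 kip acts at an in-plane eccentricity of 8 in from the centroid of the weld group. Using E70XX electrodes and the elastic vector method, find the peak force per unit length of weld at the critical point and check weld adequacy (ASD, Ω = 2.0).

f_max ≈ 6.11 kip/in; adequate

E70XX → F_EXX = 70 ksi.
Total weld length L_w = 22 in. Treat welds as unit-width lines.
Polar moment about centroid: J = 2[d³/12 + d(b/2)²] = 2[11³/12 + 11×2²] = 309.8 in³.
Direct shear f_v = P/L_w = 35.5 / 22 = 1.614 kip/in (vertical).
Torsion M = P·e = 35.5 × 8 = 284 kip·in.
Critical point at (x, y) = (2, 5.5) from centroid. f_tx = M·y/J = 5.041 kip/in; f_ty = M·x/J = 1.833 kip/in.
Resultant f_max = √[f_tx² + (f_v + f_ty)²] = √[5.041² + (1.614 + 1.833)²] = 6.107 kip/in.
Capacity per unit length: r_n/Ω = (1/2.0) × 0.6 × 70 × (0.707 × 0.4375) = 6.496 kip/in.
6.107 ≤ 6.496 → adequate.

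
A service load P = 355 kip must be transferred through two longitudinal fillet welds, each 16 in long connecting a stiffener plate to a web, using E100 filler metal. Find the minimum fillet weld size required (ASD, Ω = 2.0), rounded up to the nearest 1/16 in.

E100XX → F_EXX = 100 ksi.
Total weld length L = 32 in.
Required throat t_e = P × Ω / (0.6 F_EXX × L) = 355 × 2.0 / (0.6 × 100 × 32) = 0.3698 in.
Required leg w = t_e / 0.707 = 0.523 in → use 9/16 in.

w = 9/16 in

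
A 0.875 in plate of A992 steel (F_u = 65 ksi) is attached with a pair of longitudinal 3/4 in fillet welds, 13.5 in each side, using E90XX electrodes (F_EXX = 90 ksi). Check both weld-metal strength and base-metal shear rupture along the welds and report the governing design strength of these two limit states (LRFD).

t_e = 0.707 × 0.75 = 0.5302 in; L = 27 in.
Weld metal: φR_n = 0.75 × 0.6 × 90 × 0.5302 × 27 = 579.8 kips.
Base metal (shear rupture): φR_n = 0.75 × 0.6 × 65 × 0.875 × 27 = 691 kips.
Governing: weld metal.

φR_n ≈ 580 kips (weld metal governs)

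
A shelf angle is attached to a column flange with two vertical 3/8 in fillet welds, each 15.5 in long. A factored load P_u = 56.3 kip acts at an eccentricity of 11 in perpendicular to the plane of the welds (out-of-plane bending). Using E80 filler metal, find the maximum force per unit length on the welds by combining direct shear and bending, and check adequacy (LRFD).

E80XX → F_EXX = 80 ksi.
L_w = 2 × 15.5 = 31 in; section modulus (unit throat) S = 2 × L²/6 = 80.08 in².
Direct shear f_v = P/L_w = 56.3/31 = 1.816 kip/in.
Moment M = P × e = 56.3 × 11 = 619.3 kip·in; bending f_b = M/S = 7.733 kip/in.
f_max = √(f_v² + f_b²) = √(1.816² + 7.733²) = 7.944 kip/in.
φr_n = 0.75 × 0.6 × 80 × (0.707 × 0.375) = 9.544 kip/in → adequate.

f_max ≈ 7.94 kip/in; adequate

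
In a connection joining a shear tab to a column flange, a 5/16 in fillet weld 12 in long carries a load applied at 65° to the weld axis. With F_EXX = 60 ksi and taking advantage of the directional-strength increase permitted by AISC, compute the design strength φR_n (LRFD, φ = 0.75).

t_e = 0.707 × 0.3125 = 0.2209 in; A_we = 0.2209 × 12 = 2.651 in².
Directional factor: 1.0 + 0.5 sin^1.5(65°) = 1.431.
F_nw = 0.6 × 60 × 1.431 = 51.53 ksi.
φR_n = 0.75 × 51.53 × 2.651 = 102.5 kip.

φR_n ≈ 102 kip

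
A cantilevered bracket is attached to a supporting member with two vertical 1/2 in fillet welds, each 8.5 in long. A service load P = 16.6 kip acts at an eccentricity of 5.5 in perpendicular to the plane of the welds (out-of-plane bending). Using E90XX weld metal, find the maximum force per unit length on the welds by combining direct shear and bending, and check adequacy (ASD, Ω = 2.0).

E90XX → F_EXX = 90 ksi.
L_w = 2 × 8.5 = 17 in; section modulus (unit throat) S = 2 × L²/6 = 24.08 in².
Direct shear f_v = P/L_w = 16.6/17 = 0.9765 kip/in.
Moment M = P × e = 16.6 × 5.5 = 91.3 kip·in; bending f_b = M/S = 3.791 kip/in.
f_max = √(f_v² + f_b²) = √(0.9765² + 3.791²) = 3.915 kip/in.
r_n/Ω = (1/2.0) × 0.6 × 90 × (0.707 × 0.5) = 9.544 kip/in → adequate.

f_max ≈ 3.91 kip/in; adequate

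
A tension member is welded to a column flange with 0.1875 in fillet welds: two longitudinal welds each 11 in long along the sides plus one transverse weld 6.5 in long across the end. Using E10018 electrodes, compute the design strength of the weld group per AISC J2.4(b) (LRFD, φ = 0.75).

E100XX → F_EXX = 100 ksi.
t_e = 0.707 × 0.1875 = 0.1326 in.
R_nwl = 0.6 × 100 × 0.1326 × 22 = 175 kip (longitudinal, 2 welds).
R_nwt = 0.6 × 100 × 0.1326 × 6.5 = 51.7 kip (transverse, base value).
(i) R_nwl + R_nwt = 226.7 kip; (ii) 0.85 R_nwl + 1.5 R_nwt = 226.3 kip.
R_n = max = 226.7 kip [governs: (i)]; φR_n = 170 kip.

φR_n ≈ 170 kip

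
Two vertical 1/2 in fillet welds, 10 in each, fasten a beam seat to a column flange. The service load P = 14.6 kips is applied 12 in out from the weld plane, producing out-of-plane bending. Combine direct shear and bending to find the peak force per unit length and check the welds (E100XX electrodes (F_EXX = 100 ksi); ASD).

f_max ≈ 5.31 kip/in; adequate

L_w = 2 × 10 = 20 in; section modulus (unit throat) S = 2 × L²/6 = 33.33 in².
Direct shear f_v = P/L_w = 14.6/20 = 0.73 kip/in.
Moment M = P × e = 14.6 × 12 = 175.2 kip·in; bending f_b = M/S = 5.256 kip/in.
f_max = √(f_v² + f_b²) = √(0.73² + 5.256²) = 5.306 kip/in.
r_n/Ω = (1/2.0) × 0.6 × 100 × (0.707 × 0.5) = 10.6 kip/in → adequate.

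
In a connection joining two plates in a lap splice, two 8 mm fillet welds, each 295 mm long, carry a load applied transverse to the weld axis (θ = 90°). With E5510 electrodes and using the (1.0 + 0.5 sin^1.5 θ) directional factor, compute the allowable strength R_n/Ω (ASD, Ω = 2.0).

R_n/Ω ≈ 826 kN

E55XX → F_EXX = 550 MPa.
t_e = 0.707 × 8 = 5.656 mm; A_we = 5.656 × 590 = 3337 mm².
Directional factor: 1.0 + 0.5 sin^1.5(90°) = 1.5.
F_nw = 0.6 × 550 × 1.5 = 495 MPa.
R_n/Ω = (495 × 3337) / 2.0 × 10⁻³ = 825.9 kN.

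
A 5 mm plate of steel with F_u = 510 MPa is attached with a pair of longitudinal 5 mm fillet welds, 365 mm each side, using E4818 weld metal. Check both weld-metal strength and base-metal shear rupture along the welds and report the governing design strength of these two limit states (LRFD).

φR_n ≈ 557 kN (weld metal governs)

E48XX → F_EXX = 480 MPa.
t_e = 0.707 × 5 = 3.535 mm; L = 730 mm.
Weld metal: φR_n = 0.75 × 0.6 × 480 × 3.535 × 730 × 10⁻³ = 557.4 kN.
Base metal (shear rupture): φR_n = 0.75 × 0.6 × 510 × 5 × 730 × 10⁻³ = 837.7 kN.
Governing: weld metal.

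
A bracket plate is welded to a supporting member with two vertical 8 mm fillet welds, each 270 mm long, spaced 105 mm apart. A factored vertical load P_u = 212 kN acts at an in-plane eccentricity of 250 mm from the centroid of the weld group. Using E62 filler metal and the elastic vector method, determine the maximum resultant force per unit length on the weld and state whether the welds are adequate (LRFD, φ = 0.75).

f_max ≈ 1790 N/mm; NOT adequate

E62XX → F_EXX = 620 MPa.
Total weld length L_w = 540 mm. Treat welds as unit-width lines.
Polar moment about centroid: J = 2[d³/12 + d(b/2)²] = 2[270³/12 + 270×52.5²] = 4769000 mm³.
Direct shear f_v = P/L_w = 212×10³ / 540 = 392.6 N/mm (vertical).
Torsion M = P·e = 212×10³ × 250 = 53000000 N·mm.
Critical point at (x, y) = (52.5, 135) from centroid. f_tx = M·y/J = 1500 N/mm; f_ty = M·x/J = 583.5 N/mm.
Resultant f_max = √[f_tx² + (f_v + f_ty)²] = √[1500² + (392.6 + 583.5)²] = 1790 N/mm.
Capacity per unit length: φr_n = 0.75 × 0.6 × 620 × (0.707 × 8) = 1578 N/mm.
1790 > 1578 → NOT adequate.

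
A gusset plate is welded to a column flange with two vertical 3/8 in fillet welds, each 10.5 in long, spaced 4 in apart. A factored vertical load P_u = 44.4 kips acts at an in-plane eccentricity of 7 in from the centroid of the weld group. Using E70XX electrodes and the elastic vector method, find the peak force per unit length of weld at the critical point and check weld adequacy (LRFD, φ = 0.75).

f_max ≈ 7.33 kip/in; adequate

E70XX → F_EXX = 70 ksi.
Total weld length L_w = 21 in. Treat welds as unit-width lines.
Polar moment about centroid: J = 2[d³/12 + d(b/2)²] = 2[10.5³/12 + 10.5×2²] = 276.9 in³.
Direct shear f_v = P/L_w = 44.4 / 21 = 2.114 kip/in (vertical).
Torsion M = P·e = 44.4 × 7 = 310.8 kip·in.
Critical point at (x, y) = (2, 5.25) from centroid. f_tx = M·y/J = 5.892 kip/in; f_ty = M·x/J = 2.245 kip/in.
Resultant f_max = √[f_tx² + (f_v + f_ty)²] = √[5.892² + (2.114 + 2.245)²] = 7.329 kip/in.
Capacity per unit length: φr_n = 0.75 × 0.6 × 70 × (0.707 × 0.375) = 8.351 kip/in.
7.329 ≤ 8.351 → adequate.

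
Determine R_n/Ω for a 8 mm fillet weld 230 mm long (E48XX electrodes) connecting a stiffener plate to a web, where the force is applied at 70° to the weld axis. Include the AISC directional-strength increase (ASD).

R_n/Ω ≈ 273 kN

E48XX → F_EXX = 480 MPa.
t_e = 0.707 × 8 = 5.656 mm; A_we = 5.656 × 230 = 1301 mm².
Directional factor: 1.0 + 0.5 sin^1.5(70°) = 1.455.
F_nw = 0.6 × 480 × 1.455 = 419.2 MPa.
R_n/Ω = (419.2 × 1301) / 2.0 × 10⁻³ = 272.6 kN.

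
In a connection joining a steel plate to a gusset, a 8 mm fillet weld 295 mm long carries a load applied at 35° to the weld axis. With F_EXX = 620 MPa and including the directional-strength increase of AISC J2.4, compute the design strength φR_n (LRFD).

φR_n ≈ 567 kN

t_e = 0.707 × 8 = 5.656 mm; A_we = 5.656 × 295 = 1669 mm².
Directional factor: 1.0 + 0.5 sin^1.5(35°) = 1.217.
F_nw = 0.6 × 620 × 1.217 = 452.8 MPa.
φR_n = 0.75 × 452.8 × 1669 × 10⁻³ = 566.6 kN.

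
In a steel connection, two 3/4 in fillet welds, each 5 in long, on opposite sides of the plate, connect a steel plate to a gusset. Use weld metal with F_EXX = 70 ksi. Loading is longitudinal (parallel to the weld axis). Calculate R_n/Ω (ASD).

Effective throat t_e = 0.707 × 0.75 = 0.5302 in.
Total length L = 10 in; A_we = 0.5302 × 10 = 5.303 in².
F_nw = 0.6 F_EXX = 0.6 × 70 = 42 ksi.
R_n = 42 × 5.303 = 222.7 kips; R_n/Ω = 222.7/2.0 = 111.4 kips.

R_n/Ω ≈ 111 kips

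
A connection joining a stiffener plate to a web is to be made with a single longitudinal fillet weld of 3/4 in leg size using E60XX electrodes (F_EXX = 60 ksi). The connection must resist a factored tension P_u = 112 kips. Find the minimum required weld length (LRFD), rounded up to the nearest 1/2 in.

Throat t_e = 0.707 × 0.75 = 0.5302 in.
φr_n = 0.75 × 0.6 × 60 × 0.5302 = 14.32 kips/in.
L_req = P_u / φr_n = 112 / 14.32 = 7.823 in total.
Round up → use L = 8 in.

L = 8 in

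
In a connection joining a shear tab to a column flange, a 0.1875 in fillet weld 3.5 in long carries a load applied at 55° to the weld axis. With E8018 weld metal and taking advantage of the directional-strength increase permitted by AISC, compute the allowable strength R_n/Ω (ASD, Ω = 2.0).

R_n/Ω ≈ 15.3 kips

E80XX → F_EXX = 80 ksi.
t_e = 0.707 × 0.1875 = 0.1326 in; A_we = 0.1326 × 3.5 = 0.464 in².
Directional factor: 1.0 + 0.5 sin^1.5(55°) = 1.371.
F_nw = 0.6 × 80 × 1.371 = 65.79 ksi.
R_n/Ω = (65.79 × 0.464) / 2.0 = 15.26 kips.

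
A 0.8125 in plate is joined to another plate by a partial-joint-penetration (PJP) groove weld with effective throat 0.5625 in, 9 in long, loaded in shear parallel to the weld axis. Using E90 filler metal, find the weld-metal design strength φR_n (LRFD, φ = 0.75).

φR_n ≈ 205 kip

E90XX → F_EXX = 90 ksi.
Effective throat (given) t_e = 0.5625 in.
A_we = 0.5625 × 9 = 5.062 in².
F_nw = 0.6 F_EXX = 54 ksi.
φR_n = 0.75 × 54 × 5.062 = 205 kip.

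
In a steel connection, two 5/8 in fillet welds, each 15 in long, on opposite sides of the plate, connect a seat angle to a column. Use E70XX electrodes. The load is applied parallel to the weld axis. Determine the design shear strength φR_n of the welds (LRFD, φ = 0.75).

φR_n ≈ 418 kips

E70XX → F_EXX = 70 ksi.
Effective throat t_e = 0.707 × 0.625 = 0.4419 in.
Total length L = 30 in; A_we = 0.4419 × 30 = 13.26 in².
F_nw = 0.6 F_EXX = 0.6 × 70 = 42 ksi.
φR_n = 0.75 × 42 × 13.26 = 417.6 kips.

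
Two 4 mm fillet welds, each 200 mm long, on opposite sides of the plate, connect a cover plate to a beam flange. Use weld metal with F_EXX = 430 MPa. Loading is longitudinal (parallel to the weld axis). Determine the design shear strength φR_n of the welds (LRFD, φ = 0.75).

φR_n ≈ 219 kN

Effective throat t_e = 0.707 × 4 = 2.828 mm.
Total length L = 400 mm; A_we = 2.828 × 400 = 1131 mm².
F_nw = 0.6 F_EXX = 0.6 × 430 = 258 MPa.
φR_n = 0.75 × 258 × 1131 × 10⁻³ = 218.9 kN.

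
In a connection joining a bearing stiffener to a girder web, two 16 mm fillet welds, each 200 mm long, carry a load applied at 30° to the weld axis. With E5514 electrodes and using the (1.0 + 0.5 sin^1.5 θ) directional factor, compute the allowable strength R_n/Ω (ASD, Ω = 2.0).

R_n/Ω ≈ 879 kN

E55XX → F_EXX = 550 MPa.
t_e = 0.707 × 16 = 11.31 mm; A_we = 11.31 × 400 = 4525 mm².
Directional factor: 1.0 + 0.5 sin^1.5(30°) = 1.177.
F_nw = 0.6 × 550 × 1.177 = 388.3 MPa.
R_n/Ω = (388.3 × 4525) / 2.0 × 10⁻³ = 878.6 kN.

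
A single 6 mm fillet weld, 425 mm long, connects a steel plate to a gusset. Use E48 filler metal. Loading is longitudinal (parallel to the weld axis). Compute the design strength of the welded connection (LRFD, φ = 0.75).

E48XX → F_EXX = 480 MPa.
Effective throat t_e = 0.707 × 6 = 4.242 mm.
Total length L = 425 mm; A_we = 4.242 × 425 = 1803 mm².
F_nw = 0.6 F_EXX = 0.6 × 480 = 288 MPa.
φR_n = 0.75 × 288 × 1803 × 10⁻³ = 389.4 kN.

φR_n ≈ 389 kN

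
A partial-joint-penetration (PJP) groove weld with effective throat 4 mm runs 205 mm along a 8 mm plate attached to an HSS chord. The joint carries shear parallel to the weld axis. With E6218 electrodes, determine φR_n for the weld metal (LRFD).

E62XX → F_EXX = 620 MPa.
Effective throat (given) t_e = 4 mm.
A_we = 4 × 205 = 820 mm².
F_nw = 0.6 F_EXX = 372 MPa.
φR_n = 0.75 × 372 × 820 × 10⁻³ = 228.8 kN.

φR_n ≈ 229 kN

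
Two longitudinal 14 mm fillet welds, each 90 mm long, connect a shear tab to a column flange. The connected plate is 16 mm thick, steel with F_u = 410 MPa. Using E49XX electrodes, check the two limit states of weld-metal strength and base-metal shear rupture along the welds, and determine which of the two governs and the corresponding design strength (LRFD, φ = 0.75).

φR_n ≈ 393 kN (weld metal governs)

E49XX → F_EXX = 490 MPa.
t_e = 0.707 × 14 = 9.898 mm; L = 180 mm.
Weld metal: φR_n = 0.75 × 0.6 × 490 × 9.898 × 180 × 10⁻³ = 392.9 kN.
Base metal (shear rupture): φR_n = 0.75 × 0.6 × 410 × 16 × 180 × 10⁻³ = 531.4 kN.
Governing: weld metal.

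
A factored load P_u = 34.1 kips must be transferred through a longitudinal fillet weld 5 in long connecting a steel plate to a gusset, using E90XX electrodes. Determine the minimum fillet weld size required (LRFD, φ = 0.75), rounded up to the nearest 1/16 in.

E90XX → F_EXX = 90 ksi.
Total weld length L = 5 in.
Required throat t_e = P_u / (φ × 0.6 F_EXX × L) = 34.1 / (0.75 × 0.6 × 90 × 5) = 0.1684 in.
Required leg w = t_e / 0.707 = 0.2382 in → use 1/4 in.

w = 1/4 in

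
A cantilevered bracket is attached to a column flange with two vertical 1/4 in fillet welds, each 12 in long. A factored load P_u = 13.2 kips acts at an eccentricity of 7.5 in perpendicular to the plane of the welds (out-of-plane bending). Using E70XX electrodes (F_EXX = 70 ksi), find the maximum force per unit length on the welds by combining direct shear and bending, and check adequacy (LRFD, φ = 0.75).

f_max ≈ 2.13 kip/in; adequate

L_w = 2 × 12 = 24 in; section modulus (unit throat) S = 2 × L²/6 = 48 in².
Direct shear f_v = P/L_w = 13.2/24 = 0.55 kip/in.
Moment M = P × e = 13.2 × 7.5 = 99 kip·in; bending f_b = M/S = 2.062 kip/in.
f_max = √(f_v² + f_b²) = √(0.55² + 2.062²) = 2.135 kip/in.
φr_n = 0.75 × 0.6 × 70 × (0.707 × 0.25) = 5.568 kip/in → adequate.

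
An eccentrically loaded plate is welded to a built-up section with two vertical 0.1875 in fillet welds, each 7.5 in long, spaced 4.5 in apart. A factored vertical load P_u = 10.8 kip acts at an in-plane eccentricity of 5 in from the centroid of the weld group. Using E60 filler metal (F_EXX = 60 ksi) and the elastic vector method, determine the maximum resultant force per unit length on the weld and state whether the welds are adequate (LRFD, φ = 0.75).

f_max ≈ 2.08 kip/in; adequate

Total weld length L_w = 15 in. Treat welds as unit-width lines.
Polar moment about centroid: J = 2[d³/12 + d(b/2)²] = 2[7.5³/12 + 7.5×2.25²] = 146.2 in³.
Direct shear f_v = P/L_w = 10.8 / 15 = 0.72 kip/in (vertical).
Torsion M = P·e = 10.8 × 5 = 54 kip·in.
Critical point at (x, y) = (2.25, 3.75) from centroid. f_tx = M·y/J = 1.385 kip/in; f_ty = M·x/J = 0.8308 kip/in.
Resultant f_max = √[f_tx² + (f_v + f_ty)²] = √[1.385² + (0.72 + 0.8308)²] = 2.079 kip/in.
Capacity per unit length: φr_n = 0.75 × 0.6 × 60 × (0.707 × 0.1875) = 3.579 kip/in.
2.079 ≤ 3.579 → adequate.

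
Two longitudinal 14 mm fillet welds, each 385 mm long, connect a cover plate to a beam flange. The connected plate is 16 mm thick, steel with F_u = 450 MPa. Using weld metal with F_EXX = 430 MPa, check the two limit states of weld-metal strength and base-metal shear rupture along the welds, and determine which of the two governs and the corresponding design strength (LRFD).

φR_n ≈ 1470 kN (weld metal governs)

t_e = 0.707 × 14 = 9.898 mm; L = 770 mm.
Weld metal: φR_n = 0.75 × 0.6 × 430 × 9.898 × 770 × 10⁻³ = 1475 kN.
Base metal (shear rupture): φR_n = 0.75 × 0.6 × 450 × 16 × 770 × 10⁻³ = 2495 kN.
Governing: weld metal.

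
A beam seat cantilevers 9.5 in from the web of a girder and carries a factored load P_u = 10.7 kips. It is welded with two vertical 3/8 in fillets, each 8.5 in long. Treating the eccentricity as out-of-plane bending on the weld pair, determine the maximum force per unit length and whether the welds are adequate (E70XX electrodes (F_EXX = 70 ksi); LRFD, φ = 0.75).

f_max ≈ 4.27 kip/in; adequate

L_w = 2 × 8.5 = 17 in; section modulus (unit throat) S = 2 × L²/6 = 24.08 in².
Direct shear f_v = P/L_w = 10.7/17 = 0.6294 kip/in.
Moment M = P × e = 10.7 × 9.5 = 101.65 kip·in; bending f_b = M/S = 4.221 kip/in.
f_max = √(f_v² + f_b²) = √(0.6294² + 4.221²) = 4.267 kip/in.
φr_n = 0.75 × 0.6 × 70 × (0.707 × 0.375) = 8.351 kip/in → adequate.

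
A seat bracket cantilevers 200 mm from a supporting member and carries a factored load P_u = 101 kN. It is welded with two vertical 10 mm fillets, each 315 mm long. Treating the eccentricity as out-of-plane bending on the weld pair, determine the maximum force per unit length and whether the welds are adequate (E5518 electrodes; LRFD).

E55XX → F_EXX = 550 MPa.
L_w = 2 × 315 = 630 mm; section modulus (unit throat) S = 2 × L²/6 = 33080 mm².
Direct shear f_v = P/L_w = 101×10³/630 = 160.3 N/mm.
Moment M = P × e = 101×10³ × 200 = 20200000 N·mm; bending f_b = M/S = 610.7 N/mm.
f_max = √(f_v² + f_b²) = √(160.3² + 610.7²) = 631.4 N/mm.
φr_n = 0.75 × 0.6 × 550 × (0.707 × 10) = 1750 N/mm → adequate.

f_max ≈ 631 N/mm; adequate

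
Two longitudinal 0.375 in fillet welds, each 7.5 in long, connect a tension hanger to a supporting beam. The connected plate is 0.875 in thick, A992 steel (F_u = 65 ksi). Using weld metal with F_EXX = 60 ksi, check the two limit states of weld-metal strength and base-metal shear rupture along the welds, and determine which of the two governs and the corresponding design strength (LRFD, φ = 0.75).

φR_n ≈ 107 kips (weld metal governs)

t_e = 0.707 × 0.375 = 0.2651 in; L = 15 in.
Weld metal: φR_n = 0.75 × 0.6 × 60 × 0.2651 × 15 = 107.4 kips.
Base metal (shear rupture): φR_n = 0.75 × 0.6 × 65 × 0.875 × 15 = 383.9 kips.
Governing: weld metal.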